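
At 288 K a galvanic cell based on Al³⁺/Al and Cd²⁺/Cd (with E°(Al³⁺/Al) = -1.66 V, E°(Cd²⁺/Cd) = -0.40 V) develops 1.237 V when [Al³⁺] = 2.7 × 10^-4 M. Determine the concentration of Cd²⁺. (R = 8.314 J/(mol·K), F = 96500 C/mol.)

From the Nernst equation, ln Q = nF(E° − E)/RT = 6×96500×(1.26 − 1.237)/(8.314×288) = 5.562, so Q = 260.
With Q = [Al³⁺]^2/[Cd²⁺]^3 and the known concentrations, [Cd²⁺]^3 in the denominator gives [Cd²⁺] = 6.5 × 10^-4 M.

6.5 × 10^-4 M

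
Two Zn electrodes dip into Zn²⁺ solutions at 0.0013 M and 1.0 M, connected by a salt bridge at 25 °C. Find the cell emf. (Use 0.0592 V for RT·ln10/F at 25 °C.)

Both half-cells are Zn²⁺/Zn, so E°_cell = 0. The concentrated side is the cathode; the cell reaction moves Zn²⁺ from high to low concentration with n = 2.
Q = [Zn²⁺]_dilute/[Zn²⁺]_conc = 0.0013/1.0 = 0.00130.
E = 0 − (0.0592/2) log Q = −(0.0592/2)(-2.886) = 0.0854 V.

0.085 V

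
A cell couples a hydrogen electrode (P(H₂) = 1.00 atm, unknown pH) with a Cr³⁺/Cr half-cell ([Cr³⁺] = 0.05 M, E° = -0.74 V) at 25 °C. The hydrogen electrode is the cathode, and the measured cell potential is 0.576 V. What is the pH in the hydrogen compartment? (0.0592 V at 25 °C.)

pH = 3.20

E°_cell = 0.74 V and n = 6.
log Q = n(E° − E)/0.0592 = 6×(0.74 − 0.576)/0.0592 = 16.622.
With Q = [Cr³⁺]^2·P(H₂)^3 / [H⁺]^6, solving for [H⁺] gives log[H⁺] = -3.204, so pH = 3.20.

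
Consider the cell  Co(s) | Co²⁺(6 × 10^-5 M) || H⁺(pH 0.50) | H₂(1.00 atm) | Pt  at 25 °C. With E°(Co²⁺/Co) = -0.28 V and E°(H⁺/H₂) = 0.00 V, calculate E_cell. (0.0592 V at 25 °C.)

0.38 V

The hydrogen couple is the cathode, so E°_cell = 0.28 V; n = 2.
[H⁺] = 10^(−0.50) = 0.32 M, and Q = [Co²⁺]·P(H₂) / [H⁺]^2 = 6 × 10^-4.
E = E° − (0.0592/2) log Q = 0.28 − (0.0592/2)(-3.222) = 0.375 V.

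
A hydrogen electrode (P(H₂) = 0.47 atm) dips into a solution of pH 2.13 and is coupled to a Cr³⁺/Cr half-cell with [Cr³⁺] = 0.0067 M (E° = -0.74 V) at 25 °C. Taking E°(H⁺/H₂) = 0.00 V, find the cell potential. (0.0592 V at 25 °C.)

The hydrogen couple is the cathode, so E°_cell = 0.74 V; n = 6.
[H⁺] = 10^(−2.13) = 0.0074 M, and Q = [Cr³⁺]^2·P(H₂)^3 / [H⁺]^6 = 2.81 × 10^7.
E = E° − (0.0592/6) log Q = 0.74 − (0.0592/6)(7.448) = 0.667 V.

0.67 V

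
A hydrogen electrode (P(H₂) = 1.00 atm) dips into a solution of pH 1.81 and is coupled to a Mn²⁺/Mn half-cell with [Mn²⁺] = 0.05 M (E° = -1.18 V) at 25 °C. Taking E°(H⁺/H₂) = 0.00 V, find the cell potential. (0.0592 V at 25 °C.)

The hydrogen couple is the cathode, so E°_cell = 1.18 V; n = 2.
[H⁺] = 10^(−1.81) = 0.015 M, and Q = [Mn²⁺]·P(H₂) / [H⁺]^2 = 208.
E = E° − (0.0592/2) log Q = 1.18 − (0.0592/2)(2.319) = 1.111 V.

1.11 V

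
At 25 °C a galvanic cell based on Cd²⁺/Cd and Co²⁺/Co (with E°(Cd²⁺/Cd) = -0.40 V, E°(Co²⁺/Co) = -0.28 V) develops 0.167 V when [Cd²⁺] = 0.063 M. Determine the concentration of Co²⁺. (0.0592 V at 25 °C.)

From the Nernst equation, log Q = n(E° − E)/0.0592 = 2(0.12 − 0.167)/0.0592 = -1.588, so Q = 0.0258.
With Q = [Cd²⁺]/[Co²⁺] and the known concentrations, [Co²⁺] in the denominator gives [Co²⁺] = 2.4 M.

2.4 M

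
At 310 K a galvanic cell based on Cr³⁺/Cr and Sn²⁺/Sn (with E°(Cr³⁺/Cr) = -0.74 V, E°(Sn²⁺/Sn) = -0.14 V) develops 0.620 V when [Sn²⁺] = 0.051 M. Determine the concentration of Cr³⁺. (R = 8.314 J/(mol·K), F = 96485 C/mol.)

0.0012 M

From the Nernst equation, ln Q = nF(E° − E)/RT = 6×96485×(0.60 − 0.620)/(8.314×310) = -4.492, so Q = 0.0112.
With Q = [Cr³⁺]^2/[Sn²⁺]^3 and the known concentrations, [Cr³⁺]^2 in the numerator gives [Cr³⁺] = 0.0012 M.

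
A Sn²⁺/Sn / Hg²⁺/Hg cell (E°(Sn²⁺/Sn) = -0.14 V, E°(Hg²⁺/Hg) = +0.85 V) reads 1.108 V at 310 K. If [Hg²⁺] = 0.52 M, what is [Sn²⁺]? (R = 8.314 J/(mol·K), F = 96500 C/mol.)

7.6 × 10^-5 M

From the Nernst equation, ln Q = nF(E° − E)/RT = 2×96500×(0.99 − 1.108)/(8.314×310) = -8.836, so Q = 1.45 × 10^-4.
With Q = [Sn²⁺]/[Hg²⁺] and the known concentrations, [Sn²⁺] in the numerator gives [Sn²⁺] = 7.6 × 10^-5 M.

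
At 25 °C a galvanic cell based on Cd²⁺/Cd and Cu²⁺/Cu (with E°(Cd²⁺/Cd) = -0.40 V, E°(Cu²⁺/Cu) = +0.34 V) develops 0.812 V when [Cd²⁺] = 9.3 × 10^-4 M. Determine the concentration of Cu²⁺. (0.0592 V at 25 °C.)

0.25 M

From the Nernst equation, log Q = n(E° − E)/0.0592 = 2(0.74 − 0.812)/0.0592 = -2.432, so Q = 0.00369.
With Q = [Cd²⁺]/[Cu²⁺] and the known concentrations, [Cu²⁺] in the denominator gives [Cu²⁺] = 0.25 M.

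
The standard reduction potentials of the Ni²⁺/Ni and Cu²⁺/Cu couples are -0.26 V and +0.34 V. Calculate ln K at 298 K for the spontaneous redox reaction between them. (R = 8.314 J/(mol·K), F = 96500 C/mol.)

ln K = 46.7

E°_cell = +0.34 − (-0.26) = 0.60 V, with n = 2 electrons transferred.
At equilibrium E = 0, so the Nernst equation gives ln K = nFE°/RT = (2)(96500)(0.60)/((8.314)(298)) = 46.74.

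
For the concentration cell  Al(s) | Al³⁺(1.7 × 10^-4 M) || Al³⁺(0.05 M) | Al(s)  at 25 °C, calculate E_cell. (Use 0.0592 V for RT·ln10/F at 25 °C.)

Both half-cells are Al³⁺/Al, so E°_cell = 0. The concentrated side is the cathode; the cell reaction moves Al³⁺ from high to low concentration with n = 3.
Q = [Al³⁺]_dilute/[Al³⁺]_conc = 1.7 × 10^-4/0.05 = 0.00340.
E = 0 − (0.0592/3) log Q = −(0.0592/3)(-2.469) = 0.0487 V.

0.049 V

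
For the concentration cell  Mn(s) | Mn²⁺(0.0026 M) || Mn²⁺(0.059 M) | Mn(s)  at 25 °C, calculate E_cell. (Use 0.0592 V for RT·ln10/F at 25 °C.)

0.040 V

Both half-cells are Mn²⁺/Mn, so E°_cell = 0. The concentrated side is the cathode; the cell reaction moves Mn²⁺ from high to low concentration with n = 2.
Q = [Mn²⁺]_dilute/[Mn²⁺]_conc = 0.0026/0.059 = 0.0441.
E = 0 − (0.0592/2) log Q = −(0.0592/2)(-1.356) = 0.0401 V.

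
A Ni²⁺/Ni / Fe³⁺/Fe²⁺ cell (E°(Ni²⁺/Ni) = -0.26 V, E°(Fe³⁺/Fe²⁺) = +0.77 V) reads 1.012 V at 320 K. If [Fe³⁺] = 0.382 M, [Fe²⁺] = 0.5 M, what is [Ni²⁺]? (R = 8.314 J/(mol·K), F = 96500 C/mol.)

From the Nernst equation, ln Q = nF(E° − E)/RT = 2×96500×(1.03 − 1.012)/(8.314×320) = 1.306, so Q = 3.69.
With Q = [Ni²⁺]·[Fe²⁺]^2/[Fe³⁺]^2 and the known concentrations, [Ni²⁺] in the numerator gives [Ni²⁺] = 2.2 M.

2.2 M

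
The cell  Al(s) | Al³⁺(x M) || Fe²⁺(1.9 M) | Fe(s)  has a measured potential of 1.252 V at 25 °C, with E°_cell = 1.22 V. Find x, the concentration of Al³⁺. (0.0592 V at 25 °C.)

0.063 M

From the Nernst equation, log Q = n(E° − E)/0.0592 = 6(1.22 − 1.252)/0.0592 = -3.243, so Q = 5.71 × 10^-4.
With Q = [Al³⁺]^2/[Fe²⁺]^3 and the known concentrations, [Al³⁺]^2 in the numerator gives [Al³⁺] = 0.063 M.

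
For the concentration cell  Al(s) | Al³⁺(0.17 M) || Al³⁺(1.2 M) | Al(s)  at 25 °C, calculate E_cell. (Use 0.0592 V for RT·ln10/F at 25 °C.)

Both half-cells are Al³⁺/Al, so E°_cell = 0. The concentrated side is the cathode; the cell reaction moves Al³⁺ from high to low concentration with n = 3.
Q = [Al³⁺]_dilute/[Al³⁺]_conc = 0.17/1.2 = 0.142.
E = 0 − (0.0592/3) log Q = −(0.0592/3)(-0.849) = 0.0168 V.

0.017 V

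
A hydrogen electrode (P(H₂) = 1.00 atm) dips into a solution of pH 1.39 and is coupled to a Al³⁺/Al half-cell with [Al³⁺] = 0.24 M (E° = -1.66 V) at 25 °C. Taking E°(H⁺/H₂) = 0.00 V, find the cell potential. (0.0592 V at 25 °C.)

The hydrogen couple is the cathode, so E°_cell = 1.66 V; n = 6.
[H⁺] = 10^(−1.39) = 0.041 M, and Q = [Al³⁺]^2·P(H₂)^3 / [H⁺]^6 = 1.26 × 10^7.
E = E° − (0.0592/6) log Q = 1.66 − (0.0592/6)(7.100) = 1.590 V.

1.59 V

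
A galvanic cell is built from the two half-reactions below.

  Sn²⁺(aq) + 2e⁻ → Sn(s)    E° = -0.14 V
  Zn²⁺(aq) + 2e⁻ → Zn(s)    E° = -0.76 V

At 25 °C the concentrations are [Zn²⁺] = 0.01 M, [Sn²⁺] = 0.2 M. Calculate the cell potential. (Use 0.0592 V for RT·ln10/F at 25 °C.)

The Sn²⁺/Sn couple has the higher reduction potential and acts as the cathode, so E°_cell = -0.14 − (-0.76) = 0.62 V.
Balancing electrons gives n = 2; the reaction quotient is Q = [Zn²⁺]/[Sn²⁺] = 0.0500.
At 25 °C, E = E° − (0.0592/n) log Q = 0.62 − (0.0592/2)(-1.301) = 0.620 + 0.039 = 0.659 V.

0.659 V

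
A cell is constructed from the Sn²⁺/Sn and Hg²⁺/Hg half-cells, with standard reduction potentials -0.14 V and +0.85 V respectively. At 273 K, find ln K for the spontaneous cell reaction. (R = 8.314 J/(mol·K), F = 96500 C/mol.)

ln K = 84.2

E°_cell = +0.85 − (-0.14) = 0.99 V, with n = 2 electrons transferred.
At equilibrium E = 0, so the Nernst equation gives ln K = nFE°/RT = (2)(96500)(0.99)/((8.314)(273)) = 84.18.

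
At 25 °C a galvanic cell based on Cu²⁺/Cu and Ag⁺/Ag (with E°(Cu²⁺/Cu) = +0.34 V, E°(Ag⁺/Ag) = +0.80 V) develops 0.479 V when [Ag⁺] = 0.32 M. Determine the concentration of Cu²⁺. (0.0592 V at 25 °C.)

0.023 M

From the Nernst equation, log Q = n(E° − E)/0.0592 = 2(0.46 − 0.479)/0.0592 = -0.642, so Q = 0.228.
With Q = [Cu²⁺]/[Ag⁺]^2 and the known concentrations, [Cu²⁺] in the numerator gives [Cu²⁺] = 0.023 M.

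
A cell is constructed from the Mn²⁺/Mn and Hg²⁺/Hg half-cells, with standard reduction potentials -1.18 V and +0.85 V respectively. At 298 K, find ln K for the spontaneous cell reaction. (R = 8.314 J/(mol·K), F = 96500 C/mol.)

E°_cell = +0.85 − (-1.18) = 2.03 V, with n = 2 electrons transferred.
At equilibrium E = 0, so the Nernst equation gives ln K = nFE°/RT = (2)(96500)(2.03)/((8.314)(298)) = 158.13.

ln K = 158.1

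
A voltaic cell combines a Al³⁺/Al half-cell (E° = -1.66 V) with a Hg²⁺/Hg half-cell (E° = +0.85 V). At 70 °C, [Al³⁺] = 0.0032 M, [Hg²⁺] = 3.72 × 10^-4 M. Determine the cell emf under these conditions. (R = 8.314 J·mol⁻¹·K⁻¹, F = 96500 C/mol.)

The Hg²⁺/Hg couple has the higher reduction potential and acts as the cathode, so E°_cell = +0.85 − (-1.66) = 2.51 V.
Balancing electrons gives n = 6; the reaction quotient is Q = [Al³⁺]^2/[Hg²⁺]^3 = 1.99 × 10^5.
E = E° − (RT/nF) ln Q = 2.51 − (8.314×343)/(6×96500) × (12.201) = 2.510 − 0.060 = 2.450 V.

2.45 V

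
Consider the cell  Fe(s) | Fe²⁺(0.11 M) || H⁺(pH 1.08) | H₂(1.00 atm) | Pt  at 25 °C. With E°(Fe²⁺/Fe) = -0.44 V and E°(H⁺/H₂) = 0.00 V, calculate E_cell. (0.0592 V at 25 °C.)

The hydrogen couple is the cathode, so E°_cell = 0.44 V; n = 2.
[H⁺] = 10^(−1.08) = 0.083 M, and Q = [Fe²⁺]·P(H₂) / [H⁺]^2 = 15.9.
E = E° − (0.0592/2) log Q = 0.44 − (0.0592/2)(1.201) = 0.404 V.

0.40 V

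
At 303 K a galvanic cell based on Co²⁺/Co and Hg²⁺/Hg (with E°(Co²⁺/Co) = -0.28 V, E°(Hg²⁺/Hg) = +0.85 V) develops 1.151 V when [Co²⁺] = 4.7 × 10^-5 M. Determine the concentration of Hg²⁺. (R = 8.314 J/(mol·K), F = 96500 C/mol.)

2.3 × 10^-4 M

From the Nernst equation, ln Q = nF(E° − E)/RT = 2×96500×(1.13 − 1.151)/(8.314×303) = -1.609, so Q = 0.200.
With Q = [Co²⁺]/[Hg²⁺] and the known concentrations, [Hg²⁺] in the denominator gives [Hg²⁺] = 2.3 × 10^-4 M.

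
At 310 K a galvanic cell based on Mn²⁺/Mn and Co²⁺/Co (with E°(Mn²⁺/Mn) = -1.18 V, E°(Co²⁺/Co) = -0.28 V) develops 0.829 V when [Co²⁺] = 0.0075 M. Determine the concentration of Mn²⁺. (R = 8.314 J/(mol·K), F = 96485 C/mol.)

1.5 M

From the Nernst equation, ln Q = nF(E° − E)/RT = 2×96485×(0.90 − 0.829)/(8.314×310) = 5.316, so Q = 204.
With Q = [Mn²⁺]/[Co²⁺] and the known concentrations, [Mn²⁺] in the numerator gives [Mn²⁺] = 1.5 M.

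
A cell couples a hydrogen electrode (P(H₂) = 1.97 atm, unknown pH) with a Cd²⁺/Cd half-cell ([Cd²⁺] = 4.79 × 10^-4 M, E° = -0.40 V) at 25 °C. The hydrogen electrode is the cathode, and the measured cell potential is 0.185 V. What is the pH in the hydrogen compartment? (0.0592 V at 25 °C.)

E°_cell = 0.40 V and n = 2.
log Q = n(E° − E)/0.0592 = 2×(0.40 − 0.185)/0.0592 = 7.264.
With Q = [Cd²⁺]·P(H₂) / [H⁺]^2, solving for [H⁺] gives log[H⁺] = -5.144, so pH = 5.14.

pH = 5.14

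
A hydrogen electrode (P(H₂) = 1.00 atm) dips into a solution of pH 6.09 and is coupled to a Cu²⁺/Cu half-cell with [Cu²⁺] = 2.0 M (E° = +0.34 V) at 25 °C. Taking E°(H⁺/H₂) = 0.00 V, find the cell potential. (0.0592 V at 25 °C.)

0.71 V

The Cu²⁺/Cu couple is the cathode, so E°_cell = 0.34 V; n = 2.
[H⁺] = 10^(−6.09) = 8.1 × 10^-7 M, and Q = [H⁺]^2 / ([Cu²⁺]·P(H₂)) = 3.3 × 10^-13.
E = E° − (0.0592/2) log Q = 0.34 − (0.0592/2)(-12.481) = 0.709 V.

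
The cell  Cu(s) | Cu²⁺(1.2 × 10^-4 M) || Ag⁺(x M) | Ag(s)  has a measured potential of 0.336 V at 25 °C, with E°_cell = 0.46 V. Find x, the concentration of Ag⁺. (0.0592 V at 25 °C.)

8.8 × 10^-5 M

From the Nernst equation, log Q = n(E° − E)/0.0592 = 2(0.46 − 0.336)/0.0592 = 4.189, so Q = 1.55 × 10^4.
With Q = [Cu²⁺]/[Ag⁺]^2 and the known concentrations, [Ag⁺]^2 in the denominator gives [Ag⁺] = 8.8 × 10^-5 M.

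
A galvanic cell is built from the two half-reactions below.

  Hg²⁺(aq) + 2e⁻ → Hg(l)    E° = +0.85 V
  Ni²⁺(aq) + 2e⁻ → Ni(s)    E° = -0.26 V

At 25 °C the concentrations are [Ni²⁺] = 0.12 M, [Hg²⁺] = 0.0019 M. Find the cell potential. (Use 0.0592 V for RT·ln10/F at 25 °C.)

The Hg²⁺/Hg couple has the higher reduction potential and acts as the cathode, so E°_cell = +0.85 − (-0.26) = 1.11 V.
Balancing electrons gives n = 2; the reaction quotient is Q = [Ni²⁺]/[Hg²⁺] = 63.2.
At 25 °C, E = E° − (0.0592/n) log Q = 1.11 − (0.0592/2)(1.800) = 1.110 − 0.053 = 1.057 V.

1.06 V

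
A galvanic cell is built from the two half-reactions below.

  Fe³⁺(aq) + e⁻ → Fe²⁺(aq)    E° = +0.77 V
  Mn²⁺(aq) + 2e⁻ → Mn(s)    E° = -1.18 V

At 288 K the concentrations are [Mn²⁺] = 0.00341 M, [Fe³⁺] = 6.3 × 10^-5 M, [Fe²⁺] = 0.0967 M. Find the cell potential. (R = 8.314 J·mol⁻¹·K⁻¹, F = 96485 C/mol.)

The Fe³⁺/Fe²⁺ couple has the higher reduction potential and acts as the cathode, so E°_cell = +0.77 − (-1.18) = 1.95 V.
Balancing electrons gives n = 2; the reaction quotient is Q = [Mn²⁺]·[Fe²⁺]^2/[Fe³⁺]^2 = 8030.
E = E° − (RT/nF) ln Q = 1.95 − (8.314×288)/(2×96485) × (8.991) = 1.950 − 0.112 = 1.838 V.

1.84 V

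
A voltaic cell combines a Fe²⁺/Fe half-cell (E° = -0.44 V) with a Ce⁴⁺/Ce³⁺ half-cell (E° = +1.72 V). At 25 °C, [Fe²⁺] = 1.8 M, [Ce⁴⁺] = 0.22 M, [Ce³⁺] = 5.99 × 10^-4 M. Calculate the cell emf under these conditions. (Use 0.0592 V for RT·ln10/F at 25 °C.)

2.30 V

The Ce⁴⁺/Ce³⁺ couple has the higher reduction potential and acts as the cathode, so E°_cell = +1.72 − (-0.44) = 2.16 V.
Balancing electrons gives n = 2; the reaction quotient is Q = [Fe²⁺]·[Ce³⁺]^2/[Ce⁴⁺]^2 = 1.33 × 10^-5.
At 25 °C, E = E° − (0.0592/n) log Q = 2.16 − (0.0592/2)(-4.875) = 2.160 + 0.144 = 2.304 V.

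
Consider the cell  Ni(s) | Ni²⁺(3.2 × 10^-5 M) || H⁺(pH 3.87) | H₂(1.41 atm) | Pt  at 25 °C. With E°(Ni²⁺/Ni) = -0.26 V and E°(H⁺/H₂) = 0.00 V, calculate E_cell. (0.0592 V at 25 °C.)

0.16 V

The hydrogen couple is the cathode, so E°_cell = 0.26 V; n = 2.
[H⁺] = 10^(−3.87) = 1.3 × 10^-4 M, and Q = [Ni²⁺]·P(H₂) / [H⁺]^2 = 2480.
E = E° − (0.0592/2) log Q = 0.26 − (0.0592/2)(3.394) = 0.160 V.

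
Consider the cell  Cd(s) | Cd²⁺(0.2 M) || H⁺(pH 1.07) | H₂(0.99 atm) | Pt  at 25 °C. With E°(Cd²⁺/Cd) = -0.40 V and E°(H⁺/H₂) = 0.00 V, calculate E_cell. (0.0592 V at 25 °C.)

0.36 V

The hydrogen couple is the cathode, so E°_cell = 0.40 V; n = 2.
[H⁺] = 10^(−1.07) = 0.085 M, and Q = [Cd²⁺]·P(H₂) / [H⁺]^2 = 27.3.
E = E° − (0.0592/2) log Q = 0.40 − (0.0592/2)(1.437) = 0.357 V.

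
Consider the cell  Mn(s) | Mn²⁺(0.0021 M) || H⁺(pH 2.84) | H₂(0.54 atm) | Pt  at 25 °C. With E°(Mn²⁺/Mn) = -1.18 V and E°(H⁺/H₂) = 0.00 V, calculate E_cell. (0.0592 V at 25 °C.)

1.10 V

The hydrogen couple is the cathode, so E°_cell = 1.18 V; n = 2.
[H⁺] = 10^(−2.84) = 0.0014 M, and Q = [Mn²⁺]·P(H₂) / [H⁺]^2 = 543.
E = E° − (0.0592/2) log Q = 1.18 − (0.0592/2)(2.735) = 1.099 V.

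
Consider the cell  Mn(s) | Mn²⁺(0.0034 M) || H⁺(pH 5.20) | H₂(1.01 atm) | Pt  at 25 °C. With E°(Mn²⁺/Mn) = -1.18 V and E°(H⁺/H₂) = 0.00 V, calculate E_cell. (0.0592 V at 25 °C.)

0.95 V

The hydrogen couple is the cathode, so E°_cell = 1.18 V; n = 2.
[H⁺] = 10^(−5.20) = 6.3 × 10^-6 M, and Q = [Mn²⁺]·P(H₂) / [H⁺]^2 = 8.63 × 10^7.
E = E° − (0.0592/2) log Q = 1.18 − (0.0592/2)(7.936) = 0.945 V.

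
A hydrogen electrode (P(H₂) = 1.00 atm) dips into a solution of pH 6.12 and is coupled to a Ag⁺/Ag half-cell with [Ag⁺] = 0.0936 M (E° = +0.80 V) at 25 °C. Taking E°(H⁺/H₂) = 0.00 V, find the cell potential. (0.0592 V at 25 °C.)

1.10 V

The Ag⁺/Ag couple is the cathode, so E°_cell = 0.80 V; n = 2.
[H⁺] = 10^(−6.12) = 7.6 × 10^-7 M, and Q = [H⁺]^2 / ([Ag⁺]^2·P(H₂)) = 6.57 × 10^-11.
E = E° − (0.0592/2) log Q = 0.80 − (0.0592/2)(-10.183) = 1.101 V.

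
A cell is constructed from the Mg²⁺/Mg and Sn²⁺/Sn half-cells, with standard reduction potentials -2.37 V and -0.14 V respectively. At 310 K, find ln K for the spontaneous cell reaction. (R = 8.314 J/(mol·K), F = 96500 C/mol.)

ln K = 167.0

E°_cell = -0.14 − (-2.37) = 2.23 V, with n = 2 electrons transferred.
At equilibrium E = 0, so the Nernst equation gives ln K = nFE°/RT = (2)(96500)(2.23)/((8.314)(310)) = 166.99.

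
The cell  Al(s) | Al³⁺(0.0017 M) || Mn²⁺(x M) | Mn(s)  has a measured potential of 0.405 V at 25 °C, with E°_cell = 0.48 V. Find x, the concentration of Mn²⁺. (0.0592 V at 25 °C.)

4.2 × 10^-5 M

From the Nernst equation, log Q = n(E° − E)/0.0592 = 6(0.48 − 0.405)/0.0592 = 7.601, so Q = 3.99 × 10^7.
With Q = [Al³⁺]^2/[Mn²⁺]^3 and the known concentrations, [Mn²⁺]^3 in the denominator gives [Mn²⁺] = 4.2 × 10^-5 M.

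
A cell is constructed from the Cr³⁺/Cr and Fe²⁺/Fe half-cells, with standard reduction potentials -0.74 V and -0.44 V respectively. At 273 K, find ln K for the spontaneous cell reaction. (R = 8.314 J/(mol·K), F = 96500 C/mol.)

E°_cell = -0.44 − (-0.74) = 0.30 V, with n = 6 electrons transferred.
At equilibrium E = 0, so the Nernst equation gives ln K = nFE°/RT = (6)(96500)(0.30)/((8.314)(273)) = 76.53.

ln K = 76.5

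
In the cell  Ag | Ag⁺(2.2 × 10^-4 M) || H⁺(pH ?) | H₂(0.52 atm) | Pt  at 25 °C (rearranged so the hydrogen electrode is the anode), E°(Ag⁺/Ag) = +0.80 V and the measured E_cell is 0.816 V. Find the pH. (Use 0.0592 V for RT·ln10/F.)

E°_cell = 0.80 V and n = 2.
log Q = n(E° − E)/0.0592 = 2×(0.80 − 0.816)/0.0592 = -0.541.
With Q = [H⁺]^2 / ([Ag⁺]^2·P(H₂)), solving for [H⁺] gives log[H⁺] = -4.070, so pH = 4.07.

pH = 4.07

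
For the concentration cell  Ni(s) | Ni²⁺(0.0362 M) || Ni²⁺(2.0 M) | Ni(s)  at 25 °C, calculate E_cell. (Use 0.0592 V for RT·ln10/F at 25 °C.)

Both half-cells are Ni²⁺/Ni, so E°_cell = 0. The concentrated side is the cathode; the cell reaction moves Ni²⁺ from high to low concentration with n = 2.
Q = [Ni²⁺]_dilute/[Ni²⁺]_conc = 0.0362/2.0 = 0.0181.
E = 0 − (0.0592/2) log Q = −(0.0592/2)(-1.742) = 0.0516 V.

0.052 V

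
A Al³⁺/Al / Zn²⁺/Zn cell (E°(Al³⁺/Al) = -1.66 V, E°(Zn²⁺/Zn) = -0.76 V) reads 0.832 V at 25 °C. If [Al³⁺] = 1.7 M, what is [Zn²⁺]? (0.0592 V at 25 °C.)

From the Nernst equation, log Q = n(E° − E)/0.0592 = 6(0.90 − 0.832)/0.0592 = 6.892, so Q = 7.8 × 10^6.
With Q = [Al³⁺]^2/[Zn²⁺]^3 and the known concentrations, [Zn²⁺]^3 in the denominator gives [Zn²⁺] = 0.0072 M.

0.0072 M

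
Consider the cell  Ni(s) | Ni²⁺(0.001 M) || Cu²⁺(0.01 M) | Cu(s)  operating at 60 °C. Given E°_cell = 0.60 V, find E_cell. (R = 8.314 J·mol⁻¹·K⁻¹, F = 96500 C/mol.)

0.633 V

Balancing electrons gives n = 2; the reaction quotient is Q = [Ni²⁺]/[Cu²⁺] = 0.100.
E = E° − (RT/nF) ln Q = 0.60 − (8.314×333)/(2×96500) × (-2.303) = 0.600 + 0.033 = 0.633 V.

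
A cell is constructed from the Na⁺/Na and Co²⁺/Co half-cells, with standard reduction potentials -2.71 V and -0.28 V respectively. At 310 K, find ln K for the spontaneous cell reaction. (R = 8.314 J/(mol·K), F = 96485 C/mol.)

E°_cell = -0.28 − (-2.71) = 2.43 V, with n = 2 electrons transferred.
At equilibrium E = 0, so the Nernst equation gives ln K = nFE°/RT = (2)(96485)(2.43)/((8.314)(310)) = 181.94.

ln K = 181.9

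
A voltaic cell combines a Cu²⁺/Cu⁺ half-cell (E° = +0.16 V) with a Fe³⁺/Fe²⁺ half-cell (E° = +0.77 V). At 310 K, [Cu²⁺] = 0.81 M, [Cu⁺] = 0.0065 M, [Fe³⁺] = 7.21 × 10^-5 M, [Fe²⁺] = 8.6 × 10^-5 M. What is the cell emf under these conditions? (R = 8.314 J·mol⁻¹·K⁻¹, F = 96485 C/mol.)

The Fe³⁺/Fe²⁺ couple has the higher reduction potential and acts as the cathode, so E°_cell = +0.77 − (+0.16) = 0.61 V.
Balancing electrons gives n = 1; the reaction quotient is Q = [Cu²⁺]·[Fe²⁺]/([Cu⁺]·[Fe³⁺]) = 149.
E = E° − (RT/nF) ln Q = 0.61 − (8.314×310)/(1×96485) × (5.002) = 0.610 − 0.134 = 0.476 V.

0.476 V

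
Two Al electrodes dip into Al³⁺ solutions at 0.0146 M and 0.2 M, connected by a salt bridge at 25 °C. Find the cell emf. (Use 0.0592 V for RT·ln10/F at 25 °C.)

0.022 V

Both half-cells are Al³⁺/Al, so E°_cell = 0. The concentrated side is the cathode; the cell reaction moves Al³⁺ from high to low concentration with n = 3.
Q = [Al³⁺]_dilute/[Al³⁺]_conc = 0.0146/0.2 = 0.0730.
E = 0 − (0.0592/3) log Q = −(0.0592/3)(-1.137) = 0.0224 V.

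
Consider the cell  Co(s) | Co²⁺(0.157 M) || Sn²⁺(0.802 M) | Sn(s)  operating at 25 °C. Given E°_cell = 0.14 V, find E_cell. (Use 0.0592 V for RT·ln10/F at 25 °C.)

Balancing electrons gives n = 2; the reaction quotient is Q = [Co²⁺]/[Sn²⁺] = 0.196.
At 25 °C, E = E° − (0.0592/n) log Q = 0.14 − (0.0592/2)(-0.708) = 0.140 + 0.021 = 0.161 V.

0.161 V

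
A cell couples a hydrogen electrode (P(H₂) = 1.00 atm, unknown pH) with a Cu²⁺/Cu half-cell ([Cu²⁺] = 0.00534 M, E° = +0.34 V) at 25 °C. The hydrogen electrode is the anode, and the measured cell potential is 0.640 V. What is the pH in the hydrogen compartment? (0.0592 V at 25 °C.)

E°_cell = 0.34 V and n = 2.
log Q = n(E° − E)/0.0592 = 2×(0.34 − 0.640)/0.0592 = -10.135.
With Q = [H⁺]^2 / ([Cu²⁺]·P(H₂)), solving for [H⁺] gives log[H⁺] = -6.204, so pH = 6.20.

pH = 6.20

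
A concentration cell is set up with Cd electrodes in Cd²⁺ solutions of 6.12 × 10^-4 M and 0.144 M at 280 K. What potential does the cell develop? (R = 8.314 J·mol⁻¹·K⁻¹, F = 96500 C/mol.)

Both half-cells are Cd²⁺/Cd, so E°_cell = 0. The concentrated side is the cathode; the cell reaction moves Cd²⁺ from high to low concentration with n = 2.
Q = [Cd²⁺]_dilute/[Cd²⁺]_conc = 6.12 × 10^-4/0.144 = 0.00425.
E = 0 − (RT/nF) ln Q = −((8.314×280)/(2×96500))(-5.461) = 0.0659 V.

0.066 V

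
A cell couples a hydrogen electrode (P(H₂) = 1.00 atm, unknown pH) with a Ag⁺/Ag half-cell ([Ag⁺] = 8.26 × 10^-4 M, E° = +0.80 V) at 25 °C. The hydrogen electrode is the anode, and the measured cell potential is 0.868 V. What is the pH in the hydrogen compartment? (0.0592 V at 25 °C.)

pH = 4.23

E°_cell = 0.80 V and n = 2.
log Q = n(E° − E)/0.0592 = 2×(0.80 − 0.868)/0.0592 = -2.297.
With Q = [H⁺]^2 / ([Ag⁺]^2·P(H₂)), solving for [H⁺] gives log[H⁺] = -4.232, so pH = 4.23.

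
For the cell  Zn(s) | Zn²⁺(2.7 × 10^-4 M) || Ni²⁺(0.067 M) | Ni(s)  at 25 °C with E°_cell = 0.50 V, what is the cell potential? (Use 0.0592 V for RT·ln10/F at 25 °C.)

Balancing electrons gives n = 2; the reaction quotient is Q = [Zn²⁺]/[Ni²⁺] = 0.00403.
At 25 °C, E = E° − (0.0592/n) log Q = 0.50 − (0.0592/2)(-2.395) = 0.500 + 0.071 = 0.571 V.

0.571 V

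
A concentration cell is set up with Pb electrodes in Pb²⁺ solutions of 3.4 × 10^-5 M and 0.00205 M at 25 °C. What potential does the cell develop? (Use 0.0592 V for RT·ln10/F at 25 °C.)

0.053 V

Both half-cells are Pb²⁺/Pb, so E°_cell = 0. The concentrated side is the cathode; the cell reaction moves Pb²⁺ from high to low concentration with n = 2.
Q = [Pb²⁺]_dilute/[Pb²⁺]_conc = 3.4 × 10^-5/0.00205 = 0.0166.
E = 0 − (0.0592/2) log Q = −(0.0592/2)(-1.780) = 0.0527 V.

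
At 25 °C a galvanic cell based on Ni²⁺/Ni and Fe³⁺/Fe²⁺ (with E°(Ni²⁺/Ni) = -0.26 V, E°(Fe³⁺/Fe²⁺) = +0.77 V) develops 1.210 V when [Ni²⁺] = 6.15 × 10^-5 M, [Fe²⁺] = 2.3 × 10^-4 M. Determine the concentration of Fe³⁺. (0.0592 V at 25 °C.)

From the Nernst equation, log Q = n(E° − E)/0.0592 = 2(1.03 − 1.210)/0.0592 = -6.081, so Q = 8.3 × 10^-7.
With Q = [Ni²⁺]·[Fe²⁺]^2/[Fe³⁺]^2 and the known concentrations, [Fe³⁺]^2 in the denominator gives [Fe³⁺] = 0.002 M.

0.002 M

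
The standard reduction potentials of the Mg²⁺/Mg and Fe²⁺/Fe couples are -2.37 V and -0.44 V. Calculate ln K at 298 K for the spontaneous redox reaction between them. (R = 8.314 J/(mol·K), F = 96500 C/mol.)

E°_cell = -0.44 − (-2.37) = 1.93 V, with n = 2 electrons transferred.
At equilibrium E = 0, so the Nernst equation gives ln K = nFE°/RT = (2)(96500)(1.93)/((8.314)(298)) = 150.34.

ln K = 150.3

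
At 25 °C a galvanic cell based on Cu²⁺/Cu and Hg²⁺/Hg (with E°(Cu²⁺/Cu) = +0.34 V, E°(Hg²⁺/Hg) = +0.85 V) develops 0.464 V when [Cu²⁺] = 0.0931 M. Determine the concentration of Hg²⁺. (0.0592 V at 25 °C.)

From the Nernst equation, log Q = n(E° − E)/0.0592 = 2(0.51 − 0.464)/0.0592 = 1.554, so Q = 35.8.
With Q = [Cu²⁺]/[Hg²⁺] and the known concentrations, [Hg²⁺] in the denominator gives [Hg²⁺] = 0.0026 M.

0.0026 M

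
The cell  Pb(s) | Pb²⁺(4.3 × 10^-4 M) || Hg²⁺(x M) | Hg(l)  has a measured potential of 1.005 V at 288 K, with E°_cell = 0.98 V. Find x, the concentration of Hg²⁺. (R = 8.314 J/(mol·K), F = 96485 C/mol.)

From the Nernst equation, ln Q = nF(E° − E)/RT = 2×96485×(0.98 − 1.005)/(8.314×288) = -2.015, so Q = 0.133.
With Q = [Pb²⁺]/[Hg²⁺] and the known concentrations, [Hg²⁺] in the denominator gives [Hg²⁺] = 0.0032 M.

0.0032 M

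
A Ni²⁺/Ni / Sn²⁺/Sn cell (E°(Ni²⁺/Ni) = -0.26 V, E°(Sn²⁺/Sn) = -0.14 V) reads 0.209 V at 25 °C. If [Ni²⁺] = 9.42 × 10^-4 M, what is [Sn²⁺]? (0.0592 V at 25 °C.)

0.96 M

From the Nernst equation, log Q = n(E° − E)/0.0592 = 2(0.12 − 0.209)/0.0592 = -3.007, so Q = 9.85 × 10^-4.
With Q = [Ni²⁺]/[Sn²⁺] and the known concentrations, [Sn²⁺] in the denominator gives [Sn²⁺] = 0.96 M.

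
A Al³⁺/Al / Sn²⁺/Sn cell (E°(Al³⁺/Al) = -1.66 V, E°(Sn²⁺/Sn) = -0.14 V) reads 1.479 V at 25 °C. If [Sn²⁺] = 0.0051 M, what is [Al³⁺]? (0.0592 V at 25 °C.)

0.044 M

From the Nernst equation, log Q = n(E° − E)/0.0592 = 6(1.52 − 1.479)/0.0592 = 4.155, so Q = 1.43 × 10^4.
With Q = [Al³⁺]^2/[Sn²⁺]^3 and the known concentrations, [Al³⁺]^2 in the numerator gives [Al³⁺] = 0.044 M.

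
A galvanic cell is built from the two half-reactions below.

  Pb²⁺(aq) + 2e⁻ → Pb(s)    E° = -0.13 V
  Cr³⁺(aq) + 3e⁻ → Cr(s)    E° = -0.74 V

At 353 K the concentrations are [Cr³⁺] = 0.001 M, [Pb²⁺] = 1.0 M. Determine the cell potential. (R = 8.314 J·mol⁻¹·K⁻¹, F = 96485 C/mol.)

0.680 V

The Pb²⁺/Pb couple has the higher reduction potential and acts as the cathode, so E°_cell = -0.13 − (-0.74) = 0.61 V.
Balancing electrons gives n = 6; the reaction quotient is Q = [Cr³⁺]^2/[Pb²⁺]^3 = 1 × 10^-6.
E = E° − (RT/nF) ln Q = 0.61 − (8.314×353)/(6×96485) × (-13.816) = 0.610 + 0.070 = 0.680 V.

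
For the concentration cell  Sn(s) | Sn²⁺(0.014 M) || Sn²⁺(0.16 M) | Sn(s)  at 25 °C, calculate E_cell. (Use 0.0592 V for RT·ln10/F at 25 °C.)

0.031 V

Both half-cells are Sn²⁺/Sn, so E°_cell = 0. The concentrated side is the cathode; the cell reaction moves Sn²⁺ from high to low concentration with n = 2.
Q = [Sn²⁺]_dilute/[Sn²⁺]_conc = 0.014/0.16 = 0.0875.
E = 0 − (0.0592/2) log Q = −(0.0592/2)(-1.058) = 0.0313 V.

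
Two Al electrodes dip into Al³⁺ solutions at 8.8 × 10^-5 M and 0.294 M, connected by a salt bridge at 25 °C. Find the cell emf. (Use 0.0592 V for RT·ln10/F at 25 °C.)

0.070 V

Both half-cells are Al³⁺/Al, so E°_cell = 0. The concentrated side is the cathode; the cell reaction moves Al³⁺ from high to low concentration with n = 3.
Q = [Al³⁺]_dilute/[Al³⁺]_conc = 8.8 × 10^-5/0.294 = 2.99 × 10^-4.
E = 0 − (0.0592/3) log Q = −(0.0592/3)(-3.524) = 0.0695 V.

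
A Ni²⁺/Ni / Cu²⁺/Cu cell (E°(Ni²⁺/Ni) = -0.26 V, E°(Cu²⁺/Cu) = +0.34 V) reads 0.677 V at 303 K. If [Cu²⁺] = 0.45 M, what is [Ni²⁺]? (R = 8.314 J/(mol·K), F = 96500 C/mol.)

From the Nernst equation, ln Q = nF(E° − E)/RT = 2×96500×(0.60 − 0.677)/(8.314×303) = -5.899, so Q = 0.00274.
With Q = [Ni²⁺]/[Cu²⁺] and the known concentrations, [Ni²⁺] in the numerator gives [Ni²⁺] = 0.0012 M.

0.0012 M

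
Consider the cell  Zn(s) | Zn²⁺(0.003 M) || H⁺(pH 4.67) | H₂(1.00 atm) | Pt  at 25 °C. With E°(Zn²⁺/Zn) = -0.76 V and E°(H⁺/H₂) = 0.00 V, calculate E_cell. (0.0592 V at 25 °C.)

The hydrogen couple is the cathode, so E°_cell = 0.76 V; n = 2.
[H⁺] = 10^(−4.67) = 2.1 × 10^-5 M, and Q = [Zn²⁺]·P(H₂) / [H⁺]^2 = 6.56 × 10^6.
E = E° − (0.0592/2) log Q = 0.76 − (0.0592/2)(6.817) = 0.558 V.

0.56 V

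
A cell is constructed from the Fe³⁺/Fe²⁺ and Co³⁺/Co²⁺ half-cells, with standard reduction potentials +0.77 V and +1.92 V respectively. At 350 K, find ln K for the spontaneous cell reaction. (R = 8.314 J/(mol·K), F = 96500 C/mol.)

ln K = 38.1

E°_cell = +1.92 − (+0.77) = 1.15 V, with n = 1 electron transferred.
At equilibrium E = 0, so the Nernst equation gives ln K = nFE°/RT = (1)(96500)(1.15)/((8.314)(350)) = 38.14.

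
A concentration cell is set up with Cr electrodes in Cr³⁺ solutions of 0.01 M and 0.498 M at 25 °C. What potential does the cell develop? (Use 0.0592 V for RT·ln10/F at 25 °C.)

Both half-cells are Cr³⁺/Cr, so E°_cell = 0. The concentrated side is the cathode; the cell reaction moves Cr³⁺ from high to low concentration with n = 3.
Q = [Cr³⁺]_dilute/[Cr³⁺]_conc = 0.01/0.498 = 0.0201.
E = 0 − (0.0592/3) log Q = −(0.0592/3)(-1.697) = 0.0335 V.

0.033 V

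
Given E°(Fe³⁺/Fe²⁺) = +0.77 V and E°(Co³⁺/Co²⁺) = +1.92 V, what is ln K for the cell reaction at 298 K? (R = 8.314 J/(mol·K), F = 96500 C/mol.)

E°_cell = +1.92 − (+0.77) = 1.15 V, with n = 1 electron transferred.
At equilibrium E = 0, so the Nernst equation gives ln K = nFE°/RT = (1)(96500)(1.15)/((8.314)(298)) = 44.79.

ln K = 44.8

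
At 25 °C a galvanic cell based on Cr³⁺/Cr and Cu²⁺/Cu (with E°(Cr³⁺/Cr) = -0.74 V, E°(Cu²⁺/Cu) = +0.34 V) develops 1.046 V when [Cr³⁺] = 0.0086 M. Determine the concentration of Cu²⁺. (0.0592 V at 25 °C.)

From the Nernst equation, log Q = n(E° − E)/0.0592 = 6(1.08 − 1.046)/0.0592 = 3.446, so Q = 2790.
With Q = [Cr³⁺]^2/[Cu²⁺]^3 and the known concentrations, [Cu²⁺]^3 in the denominator gives [Cu²⁺] = 0.003 M.

0.003 M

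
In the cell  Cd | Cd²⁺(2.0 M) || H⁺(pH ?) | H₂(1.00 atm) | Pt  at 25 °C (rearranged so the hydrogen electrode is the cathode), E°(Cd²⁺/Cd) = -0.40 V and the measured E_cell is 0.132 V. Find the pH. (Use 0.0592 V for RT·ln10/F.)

pH = 4.38

E°_cell = 0.40 V and n = 2.
log Q = n(E° − E)/0.0592 = 2×(0.40 − 0.132)/0.0592 = 9.054.
With Q = [Cd²⁺]·P(H₂) / [H⁺]^2, solving for [H⁺] gives log[H⁺] = -4.377, so pH = 4.38.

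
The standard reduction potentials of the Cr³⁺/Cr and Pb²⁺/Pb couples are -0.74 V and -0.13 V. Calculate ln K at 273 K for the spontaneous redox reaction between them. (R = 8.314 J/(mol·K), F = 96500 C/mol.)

ln K = 155.6

E°_cell = -0.13 − (-0.74) = 0.61 V, with n = 6 electrons transferred.
At equilibrium E = 0, so the Nernst equation gives ln K = nFE°/RT = (6)(96500)(0.61)/((8.314)(273)) = 155.61.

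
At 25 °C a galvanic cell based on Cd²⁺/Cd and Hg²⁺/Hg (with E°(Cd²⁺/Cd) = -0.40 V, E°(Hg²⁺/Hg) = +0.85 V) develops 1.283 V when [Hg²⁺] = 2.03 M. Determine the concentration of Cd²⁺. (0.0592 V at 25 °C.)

0.16 M

From the Nernst equation, log Q = n(E° − E)/0.0592 = 2(1.25 − 1.283)/0.0592 = -1.115, so Q = 0.0768.
With Q = [Cd²⁺]/[Hg²⁺] and the known concentrations, [Cd²⁺] in the numerator gives [Cd²⁺] = 0.16 M.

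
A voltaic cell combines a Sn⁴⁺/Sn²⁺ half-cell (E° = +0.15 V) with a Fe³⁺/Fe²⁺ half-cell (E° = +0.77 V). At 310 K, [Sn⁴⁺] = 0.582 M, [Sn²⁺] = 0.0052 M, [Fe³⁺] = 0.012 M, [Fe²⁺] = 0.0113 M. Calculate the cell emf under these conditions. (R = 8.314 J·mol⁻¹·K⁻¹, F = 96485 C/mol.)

The Fe³⁺/Fe²⁺ couple has the higher reduction potential and acts as the cathode, so E°_cell = +0.77 − (+0.15) = 0.62 V.
Balancing electrons gives n = 2; the reaction quotient is Q = [Sn⁴⁺]·[Fe²⁺]^2/([Sn²⁺]·[Fe³⁺]^2) = 99.2.
E = E° − (RT/nF) ln Q = 0.62 − (8.314×310)/(2×96485) × (4.598) = 0.620 − 0.061 = 0.559 V.

0.559 V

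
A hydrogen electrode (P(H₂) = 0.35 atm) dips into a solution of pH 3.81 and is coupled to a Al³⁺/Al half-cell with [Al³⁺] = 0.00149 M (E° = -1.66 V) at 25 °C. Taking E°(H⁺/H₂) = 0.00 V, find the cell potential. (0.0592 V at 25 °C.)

1.50 V

The hydrogen couple is the cathode, so E°_cell = 1.66 V; n = 6.
[H⁺] = 10^(−3.81) = 1.5 × 10^-4 M, and Q = [Al³⁺]^2·P(H₂)^3 / [H⁺]^6 = 6.9 × 10^15.
E = E° − (0.0592/6) log Q = 1.66 − (0.0592/6)(15.839) = 1.504 V.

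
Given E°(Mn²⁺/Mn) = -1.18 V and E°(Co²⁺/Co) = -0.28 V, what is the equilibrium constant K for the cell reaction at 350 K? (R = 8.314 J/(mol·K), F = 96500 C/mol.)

E°_cell = -0.28 − (-1.18) = 0.90 V, with n = 2 electrons transferred.
At equilibrium E = 0, so the Nernst equation gives ln K = nFE°/RT = (2)(96500)(0.90)/((8.314)(350)) = 59.69.
K = e^59.69 = 8.4 × 10^25.

8.4 × 10^25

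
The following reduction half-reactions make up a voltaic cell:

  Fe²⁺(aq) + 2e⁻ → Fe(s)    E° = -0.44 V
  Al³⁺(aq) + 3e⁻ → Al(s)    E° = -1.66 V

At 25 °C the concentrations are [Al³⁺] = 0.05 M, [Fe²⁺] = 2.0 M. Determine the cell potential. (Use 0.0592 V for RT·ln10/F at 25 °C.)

1.25 V

The Fe²⁺/Fe couple has the higher reduction potential and acts as the cathode, so E°_cell = -0.44 − (-1.66) = 1.22 V.
Balancing electrons gives n = 6; the reaction quotient is Q = [Al³⁺]^2/[Fe²⁺]^3 = 3.13 × 10^-4.
At 25 °C, E = E° − (0.0592/n) log Q = 1.22 − (0.0592/6)(-3.505) = 1.220 + 0.035 = 1.255 V.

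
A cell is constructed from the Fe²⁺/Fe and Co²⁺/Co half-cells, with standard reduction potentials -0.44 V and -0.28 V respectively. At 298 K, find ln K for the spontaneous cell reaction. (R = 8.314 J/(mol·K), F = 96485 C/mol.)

E°_cell = -0.28 − (-0.44) = 0.16 V, with n = 2 electrons transferred.
At equilibrium E = 0, so the Nernst equation gives ln K = nFE°/RT = (2)(96485)(0.16)/((8.314)(298)) = 12.46.

ln K = 12.5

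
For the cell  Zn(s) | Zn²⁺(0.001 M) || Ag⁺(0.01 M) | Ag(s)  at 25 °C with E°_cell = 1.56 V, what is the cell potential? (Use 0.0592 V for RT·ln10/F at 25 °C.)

1.53 V

Balancing electrons gives n = 2; the reaction quotient is Q = [Zn²⁺]/[Ag⁺]^2 = 10.0.
At 25 °C, E = E° − (0.0592/n) log Q = 1.56 − (0.0592/2)(1.000) = 1.560 − 0.030 = 1.530 V.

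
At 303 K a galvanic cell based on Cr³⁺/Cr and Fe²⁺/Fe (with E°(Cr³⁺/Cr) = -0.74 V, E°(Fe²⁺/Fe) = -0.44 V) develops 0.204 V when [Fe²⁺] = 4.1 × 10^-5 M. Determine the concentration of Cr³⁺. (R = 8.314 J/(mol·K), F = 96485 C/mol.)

0.016 M

From the Nernst equation, ln Q = nF(E° − E)/RT = 6×96485×(0.30 − 0.204)/(8.314×303) = 22.061, so Q = 3.81 × 10^9.
With Q = [Cr³⁺]^2/[Fe²⁺]^3 and the known concentrations, [Cr³⁺]^2 in the numerator gives [Cr³⁺] = 0.016 M.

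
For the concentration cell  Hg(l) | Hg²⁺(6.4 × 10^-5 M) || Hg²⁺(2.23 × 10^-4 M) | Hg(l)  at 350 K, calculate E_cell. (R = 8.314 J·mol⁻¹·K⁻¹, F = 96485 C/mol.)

0.019 V

Both half-cells are Hg²⁺/Hg, so E°_cell = 0. The concentrated side is the cathode; the cell reaction moves Hg²⁺ from high to low concentration with n = 2.
Q = [Hg²⁺]_dilute/[Hg²⁺]_conc = 6.4 × 10^-5/2.23 × 10^-4 = 0.287.
E = 0 − (RT/nF) ln Q = −((8.314×350)/(2×96485))(-1.248) = 0.0188 V.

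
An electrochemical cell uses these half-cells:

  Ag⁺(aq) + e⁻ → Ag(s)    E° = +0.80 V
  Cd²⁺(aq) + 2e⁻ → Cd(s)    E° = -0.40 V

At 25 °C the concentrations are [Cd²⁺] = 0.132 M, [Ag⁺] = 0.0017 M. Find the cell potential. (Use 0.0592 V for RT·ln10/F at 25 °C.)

The Ag⁺/Ag couple has the higher reduction potential and acts as the cathode, so E°_cell = +0.80 − (-0.40) = 1.20 V.
Balancing electrons gives n = 2; the reaction quotient is Q = [Cd²⁺]/[Ag⁺]^2 = 4.57 × 10^4.
At 25 °C, E = E° − (0.0592/n) log Q = 1.20 − (0.0592/2)(4.660) = 1.200 − 0.138 = 1.062 V.

1.06 V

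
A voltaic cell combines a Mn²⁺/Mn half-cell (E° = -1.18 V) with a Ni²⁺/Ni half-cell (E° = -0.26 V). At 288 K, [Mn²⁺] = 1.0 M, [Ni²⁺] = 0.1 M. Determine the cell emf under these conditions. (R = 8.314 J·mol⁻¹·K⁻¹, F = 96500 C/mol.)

0.891 V

The Ni²⁺/Ni couple has the higher reduction potential and acts as the cathode, so E°_cell = -0.26 − (-1.18) = 0.92 V.
Balancing electrons gives n = 2; the reaction quotient is Q = [Mn²⁺]/[Ni²⁺] = 10.0.
E = E° − (RT/nF) ln Q = 0.92 − (8.314×288)/(2×96500) × (2.303) = 0.920 − 0.029 = 0.891 V.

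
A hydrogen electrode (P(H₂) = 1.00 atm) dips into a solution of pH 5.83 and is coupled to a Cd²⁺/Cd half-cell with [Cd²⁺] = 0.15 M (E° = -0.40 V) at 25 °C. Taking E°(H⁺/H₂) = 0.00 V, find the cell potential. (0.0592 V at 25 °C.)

0.079 V

The hydrogen couple is the cathode, so E°_cell = 0.40 V; n = 2.
[H⁺] = 10^(−5.83) = 1.5 × 10^-6 M, and Q = [Cd²⁺]·P(H₂) / [H⁺]^2 = 6.86 × 10^10.
E = E° − (0.0592/2) log Q = 0.40 − (0.0592/2)(10.836) = 0.079 V.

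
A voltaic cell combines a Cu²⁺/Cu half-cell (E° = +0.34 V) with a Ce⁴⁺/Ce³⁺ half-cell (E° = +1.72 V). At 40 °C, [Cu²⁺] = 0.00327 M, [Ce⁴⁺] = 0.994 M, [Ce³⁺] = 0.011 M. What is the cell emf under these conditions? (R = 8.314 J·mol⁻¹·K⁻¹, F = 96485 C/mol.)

1.58 V

The Ce⁴⁺/Ce³⁺ couple has the higher reduction potential and acts as the cathode, so E°_cell = +1.72 − (+0.34) = 1.38 V.
Balancing electrons gives n = 2; the reaction quotient is Q = [Cu²⁺]·[Ce³⁺]^2/[Ce⁴⁺]^2 = 4 × 10^-7.
E = E° − (RT/nF) ln Q = 1.38 − (8.314×313)/(2×96485) × (-14.731) = 1.380 + 0.199 = 1.579 V.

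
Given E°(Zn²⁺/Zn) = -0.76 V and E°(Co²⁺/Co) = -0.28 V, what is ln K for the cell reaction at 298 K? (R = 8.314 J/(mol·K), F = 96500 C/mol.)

E°_cell = -0.28 − (-0.76) = 0.48 V, with n = 2 electrons transferred.
At equilibrium E = 0, so the Nernst equation gives ln K = nFE°/RT = (2)(96500)(0.48)/((8.314)(298)) = 37.39.

ln K = 37.4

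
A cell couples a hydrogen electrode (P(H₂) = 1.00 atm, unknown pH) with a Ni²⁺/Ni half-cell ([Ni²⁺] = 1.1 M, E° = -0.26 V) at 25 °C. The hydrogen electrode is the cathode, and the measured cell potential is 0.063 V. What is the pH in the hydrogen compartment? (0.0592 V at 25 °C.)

E°_cell = 0.26 V and n = 2.
log Q = n(E° − E)/0.0592 = 2×(0.26 − 0.063)/0.0592 = 6.655.
With Q = [Ni²⁺]·P(H₂) / [H⁺]^2, solving for [H⁺] gives log[H⁺] = -3.307, so pH = 3.31.

pH = 3.31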